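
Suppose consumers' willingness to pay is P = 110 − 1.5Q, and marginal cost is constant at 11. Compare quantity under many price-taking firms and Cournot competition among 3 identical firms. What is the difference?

Quantity falls by 16.5

Perfect competition: P = MC = 11, so 110 − 1.5Q = 11 and Q = 66.
Cournot with 3 identical firms: the symmetric best-response condition is 110 − 6q = 11. Each firm produces q = 16.5, total output Q = 49.5, price P = 35.75.
Change in quantity: 49.5 − 66 = −16.5.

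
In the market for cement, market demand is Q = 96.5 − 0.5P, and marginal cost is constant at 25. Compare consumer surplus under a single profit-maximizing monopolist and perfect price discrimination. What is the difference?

CS falls by 1764

Inverting demand: P = 193 − 2Q.
Monopoly sets MR = MC: 193 − 4Q = 25 ⇒ Q = 42, P = 193 − 2·42 = 109.
CS = ½·(193 − 109)·42 = 1764.
With perfect price discrimination, output is the efficient level Q = 84 (where demand meets MC), but every buyer pays their willingness to pay: CS = 0 and PS = total surplus.
CS = 0.
Change in consumer surplus: 0 − 1764 = −1764.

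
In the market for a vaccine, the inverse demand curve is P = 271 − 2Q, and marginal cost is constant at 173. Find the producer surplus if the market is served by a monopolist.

PS = 1200.5

A monopolist chooses Q where MR = MC. MR = 271 − 4Q; setting this equal to 173 gives Q = 24.5 and P = 222.
PS = (222 − 173)·24.5 = 1200.5.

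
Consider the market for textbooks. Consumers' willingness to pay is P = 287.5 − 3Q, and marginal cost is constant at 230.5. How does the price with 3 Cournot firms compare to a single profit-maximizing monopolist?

Cournot: P = 244.75; Monopoly: P = 259

With 3 symmetric Cournot firms, each firm's FOC gives 287.5 − 12q = 230.5, so q = 4.75, Q = 3·4.75 = 14.25, and P = 244.75.
Monopoly sets MR = MC: 287.5 − 6Q = 230.5 ⇒ Q = 9.5, P = 287.5 − 3·9.5 = 259.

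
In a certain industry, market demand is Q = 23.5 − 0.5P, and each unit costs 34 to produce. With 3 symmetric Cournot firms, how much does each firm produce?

q_i = 1.625

Inverting demand: P = 47 − 2Q.
With 3 symmetric Cournot firms, each firm's FOC gives 47 − 8q = 34, so q = 1.625, Q = 3·1.625 = 4.875, and P = 37.25.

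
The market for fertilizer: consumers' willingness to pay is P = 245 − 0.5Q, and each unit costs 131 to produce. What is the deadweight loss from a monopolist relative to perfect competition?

Competitive firms price at marginal cost: P = 131, giving Q = 228.
Monopoly sets MR = MC: 245 − Q = 131 ⇒ Q = 114, P = 245 − 0.5·114 = 188.
DWL is the triangle between Q = 114 and Q = 228: ½·(228 − 114)·(188 − 131) = 3249.

DWL = 3249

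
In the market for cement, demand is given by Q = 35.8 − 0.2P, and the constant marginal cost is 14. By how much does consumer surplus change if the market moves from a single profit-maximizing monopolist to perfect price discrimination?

Inverting demand: P = 179 − 5Q.
Monopoly sets MR = MC: 179 − 10Q = 14 ⇒ Q = 16.5, P = 179 − 5·16.5 = 96.5.
CS = ½·(179 − 96.5)·16.5 = 680.625.
Under first-degree price discrimination the firm charges each unit its demand price and produces up to where P = MC, i.e. Q = 33. Consumer surplus is zero; producer surplus equals total surplus.
CS = 0.
Change in consumer surplus: 0 − 680.625 = −680.625.

CS falls by 680.625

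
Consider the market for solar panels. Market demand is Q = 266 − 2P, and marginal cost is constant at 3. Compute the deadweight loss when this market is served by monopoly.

DWL = 4225

Inverting demand: P = 133 − 0.5Q.
Perfect competition: P = MC = 3, so 133 − 0.5Q = 3 and Q = 260.
A monopolist chooses Q where MR = MC. MR = 133 − Q; setting this equal to 3 gives Q = 130 and P = 68.
DWL is the triangle between Q = 130 and Q = 260: ½·(260 − 130)·(68 − 3) = 4225.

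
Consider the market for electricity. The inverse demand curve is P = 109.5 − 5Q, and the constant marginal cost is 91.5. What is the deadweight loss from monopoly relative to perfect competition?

DWL = 8.1

Under competition P = MC = 91.5, so Q = (109.5 − 91.5)/5 = 3.6.
The monopolist equates marginal revenue to marginal cost: 109.5 − 10Q = 91.5, so Q = 1.8. From demand, P = 100.5.
DWL is the triangle between Q = 1.8 and Q = 3.6: ½·(3.6 − 1.8)·(100.5 − 91.5) = 8.1.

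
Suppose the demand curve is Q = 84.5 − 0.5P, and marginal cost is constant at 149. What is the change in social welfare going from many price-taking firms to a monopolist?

Inverting demand: P = 169 − 2Q.
Under competition P = MC = 149, so Q = (169 − 149)/2 = 10.
CS = ½·(169 − 149)·10 = 100; PS = (149 − 149)·10 = 0; TS = 100.
A monopolist chooses Q where MR = MC. MR = 169 − 4Q; setting this equal to 149 gives Q = 5 and P = 159.
CS = ½·(169 − 159)·5 = 25; PS = (159 − 149)·5 = 50; TS = 75.
Change in social welfare: 75 − 100 = −25.

TS falls by 25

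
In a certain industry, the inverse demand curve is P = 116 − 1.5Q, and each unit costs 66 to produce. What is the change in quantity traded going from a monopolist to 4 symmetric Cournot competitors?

Quantity traded rises by 10

Monopoly sets MR = MC: 116 − 3Q = 66 ⇒ Q = 50/3, P = 116 − 1.5·50/3 = 91.
Cournot with 4 identical firms: the symmetric best-response condition is 116 − 7.5q = 66. Each firm produces q = 20/3, total output Q = 80/3, price P = 76.
Change in quantity traded: 80/3 − 50/3 = 10.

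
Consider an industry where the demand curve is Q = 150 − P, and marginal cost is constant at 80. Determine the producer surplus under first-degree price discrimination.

PS = 2450

Inverting demand: P = 150 − Q.
With perfect price discrimination, output is the efficient level Q = 70 (where demand meets MC), but every buyer pays their willingness to pay: CS = 0 and PS = total surplus.
PS = ½·(150 − 80)·70 = 2450.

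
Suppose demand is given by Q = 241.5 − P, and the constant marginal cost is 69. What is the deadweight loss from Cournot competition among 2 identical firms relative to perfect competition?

Inverting demand: P = 241.5 − Q.
Under competition P = MC = 69, so Q = (241.5 − 69)/1 = 172.5.
In a 2-firm Cournot equilibrium, symmetry and the first-order condition give q = (241.5 − 69)/(3) = 57.5. So Q = 115 and P = 126.5.
DWL is the triangle between Q = 115 and Q = 172.5: ½·(172.5 − 115)·(126.5 − 69) = 1653.125.

DWL = 1653.125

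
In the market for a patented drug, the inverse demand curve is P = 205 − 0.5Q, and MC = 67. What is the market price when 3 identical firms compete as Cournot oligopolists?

P = 101.5

In a 3-firm Cournot equilibrium, symmetry and the first-order condition give q = (205 − 67)/(2) = 69. So Q = 207 and P = 101.5.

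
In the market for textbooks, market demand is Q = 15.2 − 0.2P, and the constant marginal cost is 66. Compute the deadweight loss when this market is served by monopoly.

Inverting demand: P = 76 − 5Q.
Competitive firms price at marginal cost: P = 66, giving Q = 2.
The monopolist equates marginal revenue to marginal cost: 76 − 10Q = 66, so Q = 1. From demand, P = 71.
DWL is the triangle between Q = 1 and Q = 2: ½·(2 − 1)·(71 − 66) = 2.5.

DWL = 2.5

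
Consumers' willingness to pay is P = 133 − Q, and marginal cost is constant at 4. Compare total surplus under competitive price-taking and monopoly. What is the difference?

Competitive firms price at marginal cost: P = 4, giving Q = 129.
CS = ½·(133 − 4)·129 = 8320.5; PS = (4 − 4)·129 = 0; TS = 8320.5.
Monopoly sets MR = MC: 133 − 2Q = 4 ⇒ Q = 64.5, P = 133 − 64.5 = 68.5.
CS = ½·(133 − 68.5)·64.5 = 2080.125; PS = (68.5 − 4)·64.5 = 4160.25; TS = 6240.375.
Change in total surplus: 6240.375 − 8320.5 = −2080.125.

Total surplus falls by 2080.125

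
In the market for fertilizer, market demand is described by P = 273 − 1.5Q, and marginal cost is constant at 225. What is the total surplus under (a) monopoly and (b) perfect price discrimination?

Monopoly: TS = 576; Perfect PD: TS = 768

The monopolist equates marginal revenue to marginal cost: 273 − 3Q = 225, so Q = 16. From demand, P = 249.
CS = ½·(273 − 249)·16 = 192; PS = (249 − 225)·16 = 384; TS = 576.
Under first-degree price discrimination the firm charges each unit its demand price and produces up to where P = MC, i.e. Q = 32. Consumer surplus is zero; producer surplus equals total surplus.
TS = 768 (equal to competitive TS).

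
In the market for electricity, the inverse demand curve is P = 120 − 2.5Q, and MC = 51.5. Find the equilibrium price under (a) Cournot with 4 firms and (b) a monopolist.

With 4 symmetric Cournot firms, each firm's FOC gives 120 − 12.5q = 51.5, so q = 5.48, Q = 4·5.48 = 21.92, and P = 65.2.
Monopoly sets MR = MC: 120 − 5Q = 51.5 ⇒ Q = 13.7, P = 120 − 2.5·13.7 = 85.75.

Cournot: P = 65.2; Monopoly: P = 85.75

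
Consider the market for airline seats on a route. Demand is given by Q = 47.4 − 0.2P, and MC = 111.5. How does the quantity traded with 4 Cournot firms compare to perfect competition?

Inverting demand: P = 237 − 5Q.
Cournot with 4 identical firms: the symmetric best-response condition is 237 − 25q = 111.5. Each firm produces q = 5.02, total output Q = 20.08, price P = 136.6.
Competitive firms price at marginal cost: P = 111.5, giving Q = 25.1.

Cournot: Q = 20.08; Competition: Q = 25.1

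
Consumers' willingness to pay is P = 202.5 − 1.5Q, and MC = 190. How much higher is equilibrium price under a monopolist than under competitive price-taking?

Perfect competition: P = MC = 190, so 202.5 − 1.5Q = 190 and Q = 25/3.
A monopolist chooses Q where MR = MC. MR = 202.5 − 3Q; setting this equal to 190 gives Q = 25/6 and P = 196.25.
Change in equilibrium price: 196.25 − 190 = 6.25.

P rises by 6.25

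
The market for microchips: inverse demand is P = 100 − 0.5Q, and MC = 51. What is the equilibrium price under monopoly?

P = 75.5

Monopoly sets MR = MC: 100 − Q = 51 ⇒ Q = 49, P = 100 − 0.5·49 = 75.5.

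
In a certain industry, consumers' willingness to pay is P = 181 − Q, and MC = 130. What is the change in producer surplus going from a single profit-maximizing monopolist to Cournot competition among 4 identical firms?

The monopolist equates marginal revenue to marginal cost: 181 − 2Q = 130, so Q = 25.5. From demand, P = 155.5.
PS = (155.5 − 130)·25.5 = 650.25.
With 4 symmetric Cournot firms, each firm's FOC gives 181 − 5q = 130, so q = 10.2, Q = 4·10.2 = 40.8, and P = 140.2.
PS = (140.2 − 130)·40.8 = 416.16.
Change in producer surplus: 416.16 − 650.25 = −234.09.

Producer surplus falls by 234.09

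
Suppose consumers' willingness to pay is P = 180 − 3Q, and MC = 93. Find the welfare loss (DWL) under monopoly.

DWL = 315.375

Perfect competition: P = MC = 93, so 180 − 3Q = 93 and Q = 29.
Monopoly sets MR = MC: 180 − 6Q = 93 ⇒ Q = 14.5, P = 180 − 3·14.5 = 136.5.
DWL is the triangle between Q = 14.5 and Q = 29: ½·(29 − 14.5)·(136.5 − 93) = 315.375.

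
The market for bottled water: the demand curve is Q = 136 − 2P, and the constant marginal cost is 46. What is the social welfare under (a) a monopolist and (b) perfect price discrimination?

Inverting demand: P = 68 − 0.5Q.
A monopolist chooses Q where MR = MC. MR = 68 − Q; setting this equal to 46 gives Q = 22 and P = 57.
CS = ½·(68 − 57)·22 = 121; PS = (57 − 46)·22 = 242; TS = 363.
With perfect price discrimination, output is the efficient level Q = 44 (where demand meets MC), but every buyer pays their willingness to pay: CS = 0 and PS = total surplus.
TS = 484 (equal to competitive TS).

Monopoly: TS = 363; Perfect PD: TS = 484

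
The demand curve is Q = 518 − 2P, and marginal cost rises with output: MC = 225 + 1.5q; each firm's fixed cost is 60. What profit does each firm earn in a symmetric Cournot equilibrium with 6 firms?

π_i = −2.2

Inverting demand: P = 259 − 0.5Q.
Cournot with 6 identical firms: the symmetric best-response condition is 259 − 3.5q = 225 + 1.5q. Each firm produces q = 6.8, total output Q = 40.8, price P = 238.6.
Each firm's profit = 238.6·6.8 − (225·6.8 + ½·1.5·6.8²) − 60 = −2.2.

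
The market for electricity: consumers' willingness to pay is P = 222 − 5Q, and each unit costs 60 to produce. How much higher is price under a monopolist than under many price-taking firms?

Under competition P = MC = 60, so Q = (222 − 60)/5 = 32.4.
Monopoly sets MR = MC: 222 − 10Q = 60 ⇒ Q = 16.2, P = 222 − 5·16.2 = 141.
Change in price: 141 − 60 = 81.

Price rises by 81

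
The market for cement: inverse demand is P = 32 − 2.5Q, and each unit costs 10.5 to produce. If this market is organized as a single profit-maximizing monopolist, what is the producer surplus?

Monopoly sets MR = MC: 32 − 5Q = 10.5 ⇒ Q = 4.3, P = 32 − 2.5·4.3 = 21.25.
PS = (21.25 − 10.5)·4.3 = 46.225.

PS = 46.225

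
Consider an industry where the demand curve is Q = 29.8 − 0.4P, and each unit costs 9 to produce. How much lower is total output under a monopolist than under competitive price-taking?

Q falls by 13.1

Inverting demand: P = 74.5 − 2.5Q.
Perfect competition: P = MC = 9, so 74.5 − 2.5Q = 9 and Q = 26.2.
The monopolist equates marginal revenue to marginal cost: 74.5 − 5Q = 9, so Q = 13.1. From demand, P = 41.75.
Change in total output: 13.1 − 26.2 = −13.1.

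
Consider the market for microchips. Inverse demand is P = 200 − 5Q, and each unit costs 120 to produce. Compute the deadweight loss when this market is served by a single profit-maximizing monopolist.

DWL = 160

Competitive firms price at marginal cost: P = 120, giving Q = 16.
Monopoly sets MR = MC: 200 − 10Q = 120 ⇒ Q = 8, P = 200 − 5·8 = 160.
DWL is the triangle between Q = 8 and Q = 16: ½·(16 − 8)·(160 − 120) = 160.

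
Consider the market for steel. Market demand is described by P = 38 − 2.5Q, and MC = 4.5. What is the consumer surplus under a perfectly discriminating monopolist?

Under first-degree price discrimination the firm charges each unit its demand price and produces up to where P = MC, i.e. Q = 13.4. Consumer surplus is zero; producer surplus equals total surplus.
CS = 0.

CS = 0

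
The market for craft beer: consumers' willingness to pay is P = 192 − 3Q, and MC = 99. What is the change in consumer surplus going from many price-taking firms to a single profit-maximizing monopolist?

Perfect competition: P = MC = 99, so 192 − 3Q = 99 and Q = 31.
CS = ½·(192 − 99)·31 = 1441.5.
Monopoly sets MR = MC: 192 − 6Q = 99 ⇒ Q = 15.5, P = 192 − 3·15.5 = 145.5.
CS = ½·(192 − 145.5)·15.5 = 360.375.
Change in consumer surplus: 360.375 − 1441.5 = −1081.125.

Consumer surplus falls by 1081.125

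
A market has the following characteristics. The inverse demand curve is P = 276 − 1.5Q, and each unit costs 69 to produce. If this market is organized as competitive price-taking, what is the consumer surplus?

CS = 14283

Competitive firms price at marginal cost: P = 69, giving Q = 138.
CS = ½·(276 − 69)·138 = 14283.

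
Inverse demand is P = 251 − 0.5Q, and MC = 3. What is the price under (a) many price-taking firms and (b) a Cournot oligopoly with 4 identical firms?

Competition: P = 3; Cournot: P = 52.6

Perfect competition: P = MC = 3, so 251 − 0.5Q = 3 and Q = 496.
In a 4-firm Cournot equilibrium, symmetry and the first-order condition give q = (251 − 3)/(2.5) = 99.2. So Q = 396.8 and P = 52.6.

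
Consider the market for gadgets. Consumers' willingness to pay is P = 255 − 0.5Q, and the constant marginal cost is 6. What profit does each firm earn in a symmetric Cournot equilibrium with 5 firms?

Cournot with 5 identical firms: the symmetric best-response condition is 255 − 3q = 6. Each firm produces q = 83, total output Q = 415, price P = 47.5.
Each firm's profit = (47.5 − 6)·83 = 3444.5.

π_i = 3444.5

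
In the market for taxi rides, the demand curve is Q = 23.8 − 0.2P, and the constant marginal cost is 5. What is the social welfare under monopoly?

Inverting demand: P = 119 − 5Q.
The monopolist equates marginal revenue to marginal cost: 119 − 10Q = 5, so Q = 11.4. From demand, P = 62.
CS = ½·(119 − 62)·11.4 = 324.9; PS = (62 − 5)·11.4 = 649.8; TS = 974.7.

TS = 974.7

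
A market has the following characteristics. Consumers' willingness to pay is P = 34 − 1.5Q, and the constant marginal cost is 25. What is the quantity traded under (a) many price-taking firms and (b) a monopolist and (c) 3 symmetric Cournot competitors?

Competition: Q = 6; Monopoly: Q = 3; Cournot: Q = 4.5

Competitive firms price at marginal cost: P = 25, giving Q = 6.
The monopolist equates marginal revenue to marginal cost: 34 − 3Q = 25, so Q = 3. From demand, P = 29.5.
In a 3-firm Cournot equilibrium, symmetry and the first-order condition give q = (34 − 25)/(6) = 1.5. So Q = 4.5 and P = 27.25.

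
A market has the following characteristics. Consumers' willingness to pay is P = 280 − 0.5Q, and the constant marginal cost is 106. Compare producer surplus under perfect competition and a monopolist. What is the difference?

Under competition P = MC = 106, so Q = (280 − 106)/0.5 = 348.
PS = (106 − 106)·348 = 0.
Monopoly sets MR = MC: 280 − Q = 106 ⇒ Q = 174, P = 280 − 0.5·174 = 193.
PS = (193 − 106)·174 = 15138.
Change in producer surplus: 15138 − 0 = 15138.

PS rises by 15138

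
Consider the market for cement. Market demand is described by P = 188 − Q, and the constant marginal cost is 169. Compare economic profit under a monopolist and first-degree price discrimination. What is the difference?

Monopoly sets MR = MC: 188 − 2Q = 169 ⇒ Q = 9.5, P = 188 − 9.5 = 178.5.
Profit = (178.5 − 169)·9.5 = 90.25.
Under first-degree price discrimination the firm charges each unit its demand price and produces up to where P = MC, i.e. Q = 19. Consumer surplus is zero; producer surplus equals total surplus.
PS equals the full surplus area, 180.5. Profit = 180.5 = 180.5.
Change in economic profit: 180.5 − 90.25 = 90.25.

Economic profit rises by 90.25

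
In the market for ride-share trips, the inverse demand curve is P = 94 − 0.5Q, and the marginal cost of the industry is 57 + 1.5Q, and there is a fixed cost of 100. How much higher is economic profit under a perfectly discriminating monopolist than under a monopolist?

Economic profit rises by 68.45

A monopolist chooses Q where MR = MC. MR = 94 − Q; setting this equal to 57 + 1.5Q gives Q = 14.8 and P = 86.6.
Profit = 86.6·14.8 − (57·14.8 + ½·1.5·14.8²) − 100 = 173.8.
Under first-degree price discrimination the firm charges each unit its demand price and produces up to where P = MC, i.e. Q = 18.5. Consumer surplus is zero; producer surplus equals total surplus.
PS equals the full surplus area, 342.25. Profit = 342.25 − 100 = 242.25.
Change in economic profit: 242.25 − 173.8 = 68.45.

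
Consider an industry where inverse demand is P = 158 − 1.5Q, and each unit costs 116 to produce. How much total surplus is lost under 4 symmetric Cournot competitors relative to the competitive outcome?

Under competition P = MC = 116, so Q = (158 − 116)/1.5 = 28.
In a 4-firm Cournot equilibrium, symmetry and the first-order condition give q = (158 − 116)/(7.5) = 5.6. So Q = 22.4 and P = 124.4.
DWL is the triangle between Q = 22.4 and Q = 28: ½·(28 − 22.4)·(124.4 − 116) = 23.52.

DWL = 23.52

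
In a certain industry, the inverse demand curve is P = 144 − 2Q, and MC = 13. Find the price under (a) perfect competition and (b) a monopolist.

Competition: P = 13; Monopoly: P = 78.5

Perfect competition: P = MC = 13, so 144 − 2Q = 13 and Q = 65.5.
A monopolist chooses Q where MR = MC. MR = 144 − 4Q; setting this equal to 13 gives Q = 32.75 and P = 78.5.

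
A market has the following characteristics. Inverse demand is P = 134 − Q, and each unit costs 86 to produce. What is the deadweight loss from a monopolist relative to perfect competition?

Under competition P = MC = 86, so Q = (134 − 86)/1 = 48.
A monopolist chooses Q where MR = MC. MR = 134 − 2Q; setting this equal to 86 gives Q = 24 and P = 110.
DWL is the triangle between Q = 24 and Q = 48: ½·(48 − 24)·(110 − 86) = 288.

DWL = 288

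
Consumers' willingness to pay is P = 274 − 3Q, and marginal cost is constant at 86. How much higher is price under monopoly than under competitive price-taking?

P rises by 94

Perfect competition: P = MC = 86, so 274 − 3Q = 86 and Q = 188/3.
The monopolist equates marginal revenue to marginal cost: 274 − 6Q = 86, so Q = 94/3. From demand, P = 180.
Change in price: 180 − 86 = 94.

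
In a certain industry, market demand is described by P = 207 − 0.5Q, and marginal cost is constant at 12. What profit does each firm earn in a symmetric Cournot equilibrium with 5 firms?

π_i = 2112.5

In a 5-firm Cournot equilibrium, symmetry and the first-order condition give q = (207 − 12)/(3) = 65. So Q = 325 and P = 44.5.
Each firm's profit = (44.5 − 12)·65 = 2112.5.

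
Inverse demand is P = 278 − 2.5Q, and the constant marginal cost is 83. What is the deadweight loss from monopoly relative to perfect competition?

DWL = 1901.25

Perfect competition: P = MC = 83, so 278 − 2.5Q = 83 and Q = 78.
A monopolist chooses Q where MR = MC. MR = 278 − 5Q; setting this equal to 83 gives Q = 39 and P = 180.5.
DWL is the triangle between Q = 39 and Q = 78: ½·(78 − 39)·(180.5 − 83) = 1901.25.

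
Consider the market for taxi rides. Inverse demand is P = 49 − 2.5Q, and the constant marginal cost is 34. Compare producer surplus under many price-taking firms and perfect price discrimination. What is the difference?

Perfect competition: P = MC = 34, so 49 − 2.5Q = 34 and Q = 6.
PS = (34 − 34)·6 = 0.
With perfect price discrimination, output is the efficient level Q = 6 (where demand meets MC), but every buyer pays their willingness to pay: CS = 0 and PS = total surplus.
PS = ½·(49 − 34)·6 = 45.
Change in producer surplus: 45 − 0 = 45.

Producer surplus rises by 45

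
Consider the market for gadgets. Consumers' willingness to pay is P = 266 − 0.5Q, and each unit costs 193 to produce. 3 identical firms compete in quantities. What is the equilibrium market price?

In a 3-firm Cournot equilibrium, symmetry and the first-order condition give q = (266 − 193)/(2) = 36.5. So Q = 109.5 and P = 211.25.

P = 211.25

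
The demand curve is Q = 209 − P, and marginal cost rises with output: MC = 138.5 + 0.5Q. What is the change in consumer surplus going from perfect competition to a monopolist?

Inverting demand: P = 209 − Q.
Competitive equilibrium sets price equal to marginal cost: 209 − Q = 138.5 + 0.5Q, so Q = 47 and P = 162.
CS = ½·(209 − 162)·47 = 1104.5.
The monopolist equates marginal revenue to marginal cost: 209 − 2Q = 138.5 + 0.5Q, so Q = 28.2. From demand, P = 180.8.
CS = ½·(209 − 180.8)·28.2 = 397.62.
Change in consumer surplus: 397.62 − 1104.5 = −706.88.

CS falls by 706.88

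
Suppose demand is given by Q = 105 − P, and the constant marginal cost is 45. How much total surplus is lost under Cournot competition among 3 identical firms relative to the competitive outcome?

DWL = 112.5

Inverting demand: P = 105 − Q.
Under competition P = MC = 45, so Q = (105 − 45)/1 = 60.
With 3 symmetric Cournot firms, each firm's FOC gives 105 − 4q = 45, so q = 15, Q = 3·15 = 45, and P = 60.
DWL is the triangle between Q = 45 and Q = 60: ½·(60 − 45)·(60 − 45) = 112.5.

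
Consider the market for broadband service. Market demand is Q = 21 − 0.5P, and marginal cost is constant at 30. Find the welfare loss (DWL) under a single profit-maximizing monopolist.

Inverting demand: P = 42 − 2Q.
Perfect competition: P = MC = 30, so 42 − 2Q = 30 and Q = 6.
The monopolist equates marginal revenue to marginal cost: 42 − 4Q = 30, so Q = 3. From demand, P = 36.
DWL is the triangle between Q = 3 and Q = 6: ½·(6 − 3)·(36 − 30) = 9.

DWL = 9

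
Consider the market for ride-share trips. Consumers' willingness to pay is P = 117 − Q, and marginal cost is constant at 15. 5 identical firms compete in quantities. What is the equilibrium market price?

In a 5-firm Cournot equilibrium, symmetry and the first-order condition give q = (117 − 15)/(6) = 17. So Q = 85 and P = 32.

P = 32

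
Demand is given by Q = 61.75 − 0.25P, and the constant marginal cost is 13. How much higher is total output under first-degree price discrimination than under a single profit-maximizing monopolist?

Q rises by 29.25

Inverting demand: P = 247 − 4Q.
The monopolist equates marginal revenue to marginal cost: 247 − 8Q = 13, so Q = 29.25. From demand, P = 130.
With perfect price discrimination, output is the efficient level Q = 58.5 (where demand meets MC), but every buyer pays their willingness to pay: CS = 0 and PS = total surplus.
Change in total output: 58.5 − 29.25 = 29.25.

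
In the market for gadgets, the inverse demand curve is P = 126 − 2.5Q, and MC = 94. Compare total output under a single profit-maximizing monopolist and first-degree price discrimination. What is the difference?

A monopolist chooses Q where MR = MC. MR = 126 − 5Q; setting this equal to 94 gives Q = 6.4 and P = 110.
With perfect price discrimination, output is the efficient level Q = 12.8 (where demand meets MC), but every buyer pays their willingness to pay: CS = 0 and PS = total surplus.
Change in total output: 12.8 − 6.4 = 6.4.

Q rises by 6.4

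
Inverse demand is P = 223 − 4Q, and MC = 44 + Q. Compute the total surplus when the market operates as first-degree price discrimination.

A perfectly discriminating monopolist sells every unit with P(Q) ≥ MC(Q), so output equals the competitive quantity Q = 35.8. Each buyer pays their reservation price, so CS = 0 and the firm captures all surplus.
TS = 3204.1 (equal to competitive TS).

TS = 3204.1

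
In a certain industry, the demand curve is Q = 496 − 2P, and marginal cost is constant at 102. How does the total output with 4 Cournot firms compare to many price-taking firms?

Inverting demand: P = 248 − 0.5Q.
Cournot with 4 identical firms: the symmetric best-response condition is 248 − 2.5q = 102. Each firm produces q = 58.4, total output Q = 233.6, price P = 131.2.
Perfect competition: P = MC = 102, so 248 − 0.5Q = 102 and Q = 292.

Cournot: Q = 233.6; Competition: Q = 292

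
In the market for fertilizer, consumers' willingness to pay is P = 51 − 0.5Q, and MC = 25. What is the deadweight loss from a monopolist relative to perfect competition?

Competitive firms price at marginal cost: P = 25, giving Q = 52.
A monopolist chooses Q where MR = MC. MR = 51 − Q; setting this equal to 25 gives Q = 26 and P = 38.
DWL is the triangle between Q = 26 and Q = 52: ½·(52 − 26)·(38 − 25) = 169.

DWL = 169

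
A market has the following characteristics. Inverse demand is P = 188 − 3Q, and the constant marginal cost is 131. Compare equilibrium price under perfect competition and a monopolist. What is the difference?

P rises by 28.5

Competitive firms price at marginal cost: P = 131, giving Q = 19.
Monopoly sets MR = MC: 188 − 6Q = 131 ⇒ Q = 9.5, P = 188 − 3·9.5 = 159.5.
Change in equilibrium price: 159.5 − 131 = 28.5.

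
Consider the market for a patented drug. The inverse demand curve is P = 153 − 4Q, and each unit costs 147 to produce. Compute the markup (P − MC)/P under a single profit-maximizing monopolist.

Monopoly sets MR = MC: 153 − 8Q = 147 ⇒ Q = 0.75, P = 153 − 4·0.75 = 150.
Lerner index = (P − MC)/P = (150 − 147)/150 = 0.02.

Lerner index = 0.02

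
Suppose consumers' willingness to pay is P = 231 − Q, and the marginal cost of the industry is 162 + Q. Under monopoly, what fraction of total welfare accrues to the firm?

PS/TS = 0.75

The monopolist equates marginal revenue to marginal cost: 231 − 2Q = 162 + Q, so Q = 23. From demand, P = 208.
CS = ½·(231 − 208)·23 = 264.5.
PS = P·Q − VC(Q) = 208·23 − (162·23 + ½·1·23²) = 793.5.
Share captured = PS/TS = 793.5/1058 = 0.75.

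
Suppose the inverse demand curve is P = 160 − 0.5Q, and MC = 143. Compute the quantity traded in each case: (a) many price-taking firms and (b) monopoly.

Competition: Q = 34; Monopoly: Q = 17

Competitive firms price at marginal cost: P = 143, giving Q = 34.
The monopolist equates marginal revenue to marginal cost: 160 − Q = 143, so Q = 17. From demand, P = 151.5.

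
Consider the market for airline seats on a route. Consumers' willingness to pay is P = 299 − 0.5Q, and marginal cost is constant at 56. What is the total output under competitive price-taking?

Perfect competition: P = MC = 56, so 299 − 0.5Q = 56 and Q = 486.

Q = 486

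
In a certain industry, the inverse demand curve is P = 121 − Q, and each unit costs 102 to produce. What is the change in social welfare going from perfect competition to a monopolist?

TS falls by 45.125

Perfect competition: P = MC = 102, so 121 − Q = 102 and Q = 19.
CS = ½·(121 − 102)·19 = 180.5; PS = (102 − 102)·19 = 0; TS = 180.5.
Monopoly sets MR = MC: 121 − 2Q = 102 ⇒ Q = 9.5, P = 121 − 9.5 = 111.5.
CS = ½·(121 − 111.5)·9.5 = 45.125; PS = (111.5 − 102)·9.5 = 90.25; TS = 135.375.
Change in social welfare: 135.375 − 180.5 = −45.125.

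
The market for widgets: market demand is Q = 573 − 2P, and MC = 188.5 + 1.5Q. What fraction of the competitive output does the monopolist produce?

Inverting demand: P = 286.5 − 0.5Q.
Monopoly sets MR = MC: 286.5 − Q = 188.5 + 1.5Q ⇒ Q = 39.2, P = 286.5 − 0.5·39.2 = 266.9.
Under competition P = MC: 286.5 − 0.5Q = 188.5 + 1.5Q ⇒ Q = 49, P = 262.
Ratio Q_m/Q_c = 39.2/49 = 0.8.

Q_m/Q_c = 0.8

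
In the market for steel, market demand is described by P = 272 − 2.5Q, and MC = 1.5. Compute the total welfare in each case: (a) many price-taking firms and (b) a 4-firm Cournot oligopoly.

Under competition P = MC = 1.5, so Q = (272 − 1.5)/2.5 = 108.2.
CS = ½·(272 − 1.5)·108.2 = 14634.05; PS = (1.5 − 1.5)·108.2 = 0; TS = 14634.05.
In a 4-firm Cournot equilibrium, symmetry and the first-order condition give q = (272 − 1.5)/(12.5) = 21.64. So Q = 86.56 and P = 55.6.
CS = ½·(272 − 55.6)·86.56 = 9365.792; PS = (55.6 − 1.5)·86.56 = 4682.896; TS = 14048.688.

Competition: TS = 14634.05; Cournot: TS = 14048.688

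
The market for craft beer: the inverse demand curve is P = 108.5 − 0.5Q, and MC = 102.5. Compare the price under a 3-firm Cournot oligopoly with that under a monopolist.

Cournot: P = 104; Monopoly: P = 105.5

In a 3-firm Cournot equilibrium, symmetry and the first-order condition give q = (108.5 − 102.5)/(2) = 3. So Q = 9 and P = 104.
The monopolist equates marginal revenue to marginal cost: 108.5 − Q = 102.5, so Q = 6. From demand, P = 105.5.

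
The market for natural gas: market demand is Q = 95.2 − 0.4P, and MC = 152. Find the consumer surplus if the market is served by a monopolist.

CS = 369.8

Inverting demand: P = 238 − 2.5Q.
The monopolist equates marginal revenue to marginal cost: 238 − 5Q = 152, so Q = 17.2. From demand, P = 195.
CS = ½·(238 − 195)·17.2 = 369.8.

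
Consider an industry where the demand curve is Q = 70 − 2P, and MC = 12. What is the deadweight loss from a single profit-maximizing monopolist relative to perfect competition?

DWL = 132.25

Inverting demand: P = 35 − 0.5Q.
Perfect competition: P = MC = 12, so 35 − 0.5Q = 12 and Q = 46.
A monopolist chooses Q where MR = MC. MR = 35 − Q; setting this equal to 12 gives Q = 23 and P = 23.5.
DWL is the triangle between Q = 23 and Q = 46: ½·(46 − 23)·(23.5 − 12) = 132.25.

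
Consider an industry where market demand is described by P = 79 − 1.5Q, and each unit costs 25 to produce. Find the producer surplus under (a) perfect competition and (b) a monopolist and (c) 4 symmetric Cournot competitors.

Competition: PS = 0; Monopoly: PS = 486; Cournot: PS = 311.04

Perfect competition: P = MC = 25, so 79 − 1.5Q = 25 and Q = 36.
PS = (25 − 25)·36 = 0.
Monopoly sets MR = MC: 79 − 3Q = 25 ⇒ Q = 18, P = 79 − 1.5·18 = 52.
PS = (52 − 25)·18 = 486.
Cournot with 4 identical firms: the symmetric best-response condition is 79 − 7.5q = 25. Each firm produces q = 7.2, total output Q = 28.8, price P = 35.8.
PS = (35.8 − 25)·28.8 = 311.04.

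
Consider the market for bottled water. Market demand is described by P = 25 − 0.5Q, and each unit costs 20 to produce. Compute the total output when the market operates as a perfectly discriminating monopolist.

A perfectly discriminating monopolist sells every unit with P(Q) ≥ MC(Q), so output equals the competitive quantity Q = 10. Each buyer pays their reservation price, so CS = 0 and the firm captures all surplus.

Q = 10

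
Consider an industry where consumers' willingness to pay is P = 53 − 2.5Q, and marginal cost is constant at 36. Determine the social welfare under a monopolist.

TS = 43.35

A monopolist chooses Q where MR = MC. MR = 53 − 5Q; setting this equal to 36 gives Q = 3.4 and P = 44.5.
CS = ½·(53 − 44.5)·3.4 = 14.45; PS = (44.5 − 36)·3.4 = 28.9; TS = 43.35.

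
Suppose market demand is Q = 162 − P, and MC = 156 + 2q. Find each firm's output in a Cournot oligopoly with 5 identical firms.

Inverting demand: P = 162 − Q.
Cournot with 5 identical firms: the symmetric best-response condition is 162 − 6q = 156 + 2q. Each firm produces q = 0.75, total output Q = 3.75, price P = 158.25.

q_i = 0.75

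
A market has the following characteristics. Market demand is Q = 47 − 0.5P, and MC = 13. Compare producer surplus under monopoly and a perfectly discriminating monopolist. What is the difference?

Producer surplus rises by 820.125

Inverting demand: P = 94 − 2Q.
The monopolist equates marginal revenue to marginal cost: 94 − 4Q = 13, so Q = 20.25. From demand, P = 53.5.
PS = (53.5 − 13)·20.25 = 820.125.
Under first-degree price discrimination the firm charges each unit its demand price and produces up to where P = MC, i.e. Q = 40.5. Consumer surplus is zero; producer surplus equals total surplus.
PS = ½·(94 − 13)·40.5 = 1640.25.
Change in producer surplus: 1640.25 − 820.125 = 820.125.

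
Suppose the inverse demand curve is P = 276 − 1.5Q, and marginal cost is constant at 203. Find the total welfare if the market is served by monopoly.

TS = 1332.25

A monopolist chooses Q where MR = MC. MR = 276 − 3Q; setting this equal to 203 gives Q = 73/3 and P = 239.5.
CS = ½·(276 − 239.5)·73/3 = 5329/12; PS = (239.5 − 203)·73/3 = 5329/6; TS = 1332.25.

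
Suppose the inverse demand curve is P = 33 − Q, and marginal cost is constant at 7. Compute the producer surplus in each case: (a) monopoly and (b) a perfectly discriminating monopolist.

Monopoly: PS = 169; Perfect PD: PS = 338

A monopolist chooses Q where MR = MC. MR = 33 − 2Q; setting this equal to 7 gives Q = 13 and P = 20.
PS = (20 − 7)·13 = 169.
With perfect price discrimination, output is the efficient level Q = 26 (where demand meets MC), but every buyer pays their willingness to pay: CS = 0 and PS = total surplus.
PS = ½·(33 − 7)·26 = 338.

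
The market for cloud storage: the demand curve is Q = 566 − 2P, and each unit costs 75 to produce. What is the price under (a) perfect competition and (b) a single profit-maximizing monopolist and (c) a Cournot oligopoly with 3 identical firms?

Inverting demand: P = 283 − 0.5Q.
Perfect competition: P = MC = 75, so 283 − 0.5Q = 75 and Q = 416.
The monopolist equates marginal revenue to marginal cost: 283 − Q = 75, so Q = 208. From demand, P = 179.
In a 3-firm Cournot equilibrium, symmetry and the first-order condition give q = (283 − 75)/(2) = 104. So Q = 312 and P = 127.

Competition: P = 75; Monopoly: P = 179; Cournot: P = 127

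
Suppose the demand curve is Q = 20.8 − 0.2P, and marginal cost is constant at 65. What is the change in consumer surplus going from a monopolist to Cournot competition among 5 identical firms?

CS rises by 67.6

Inverting demand: P = 104 − 5Q.
A monopolist chooses Q where MR = MC. MR = 104 − 10Q; setting this equal to 65 gives Q = 3.9 and P = 84.5.
CS = ½·(104 − 84.5)·3.9 = 38.025.
In a 5-firm Cournot equilibrium, symmetry and the first-order condition give q = (104 − 65)/(30) = 1.3. So Q = 6.5 and P = 71.5.
CS = ½·(104 − 71.5)·6.5 = 105.625.
Change in consumer surplus: 105.625 − 38.025 = 67.6.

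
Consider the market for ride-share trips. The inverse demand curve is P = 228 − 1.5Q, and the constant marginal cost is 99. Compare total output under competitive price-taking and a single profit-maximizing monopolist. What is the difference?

Q falls by 43

Competitive firms price at marginal cost: P = 99, giving Q = 86.
The monopolist equates marginal revenue to marginal cost: 228 − 3Q = 99, so Q = 43. From demand, P = 163.5.
Change in total output: 43 − 86 = −43.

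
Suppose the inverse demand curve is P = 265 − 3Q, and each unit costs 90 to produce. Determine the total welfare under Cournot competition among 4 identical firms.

TS = 4900

In a 4-firm Cournot equilibrium, symmetry and the first-order condition give q = (265 − 90)/(15) = 35/3. So Q = 140/3 and P = 125.
CS = ½·(265 − 125)·140/3 = 9800/3; PS = (125 − 90)·140/3 = 4900/3; TS = 4900.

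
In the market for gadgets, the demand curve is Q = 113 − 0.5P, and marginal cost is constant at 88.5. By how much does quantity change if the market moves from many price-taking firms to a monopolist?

Inverting demand: P = 226 − 2Q.
Under competition P = MC = 88.5, so Q = (226 − 88.5)/2 = 68.75.
Monopoly sets MR = MC: 226 − 4Q = 88.5 ⇒ Q = 34.375, P = 226 − 2·34.375 = 157.25.
Change in quantity: 34.375 − 68.75 = −34.375.

Q falls by 34.375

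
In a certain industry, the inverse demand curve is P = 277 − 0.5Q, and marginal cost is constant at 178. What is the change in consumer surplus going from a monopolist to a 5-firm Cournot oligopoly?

Monopoly sets MR = MC: 277 − Q = 178 ⇒ Q = 99, P = 277 − 0.5·99 = 227.5.
CS = ½·(277 − 227.5)·99 = 2450.25.
In a 5-firm Cournot equilibrium, symmetry and the first-order condition give q = (277 − 178)/(3) = 33. So Q = 165 and P = 194.5.
CS = ½·(277 − 194.5)·165 = 6806.25.
Change in consumer surplus: 6806.25 − 2450.25 = 4356.

CS rises by 4356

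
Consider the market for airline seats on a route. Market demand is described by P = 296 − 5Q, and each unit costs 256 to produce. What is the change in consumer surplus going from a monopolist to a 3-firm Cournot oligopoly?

The monopolist equates marginal revenue to marginal cost: 296 − 10Q = 256, so Q = 4. From demand, P = 276.
CS = ½·(296 − 276)·4 = 40.
With 3 symmetric Cournot firms, each firm's FOC gives 296 − 20q = 256, so q = 2, Q = 3·2 = 6, and P = 266.
CS = ½·(296 − 266)·6 = 90.
Change in consumer surplus: 90 − 40 = 50.

CS rises by 50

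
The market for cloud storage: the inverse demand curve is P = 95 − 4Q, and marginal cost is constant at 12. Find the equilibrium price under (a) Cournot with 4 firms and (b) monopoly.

Cournot: P = 28.6; Monopoly: P = 53.5

With 4 symmetric Cournot firms, each firm's FOC gives 95 − 20q = 12, so q = 4.15, Q = 4·4.15 = 16.6, and P = 28.6.
Monopoly sets MR = MC: 95 − 8Q = 12 ⇒ Q = 10.375, P = 95 − 4·10.375 = 53.5.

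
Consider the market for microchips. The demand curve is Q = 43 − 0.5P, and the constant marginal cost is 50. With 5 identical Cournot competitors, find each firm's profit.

Inverting demand: P = 86 − 2Q.
Cournot with 5 identical firms: the symmetric best-response condition is 86 − 12q = 50. Each firm produces q = 3, total output Q = 15, price P = 56.
Each firm's profit = (56 − 50)·3 = 18.

π_i = 18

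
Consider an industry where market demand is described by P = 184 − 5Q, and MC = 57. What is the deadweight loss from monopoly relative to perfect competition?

DWL = 403.225

Perfect competition: P = MC = 57, so 184 − 5Q = 57 and Q = 25.4.
A monopolist chooses Q where MR = MC. MR = 184 − 10Q; setting this equal to 57 gives Q = 12.7 and P = 120.5.
DWL is the triangle between Q = 12.7 and Q = 25.4: ½·(25.4 − 12.7)·(120.5 − 57) = 403.225.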